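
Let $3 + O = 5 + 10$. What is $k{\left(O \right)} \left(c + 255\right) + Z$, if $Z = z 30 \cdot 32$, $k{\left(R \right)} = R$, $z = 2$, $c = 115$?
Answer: $6360$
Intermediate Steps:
$O = 12$ ($O = -3 + \left(5 + 10\right) = -3 + 15 = 12$)
$Z = 1920$ ($Z = 2 \cdot 30 \cdot 32 = 60 \cdot 32 = 1920$)
$k{\left(O \right)} \left(c + 255\right) + Z = 12 \left(115 + 255\right) + 1920 = 12 \cdot 370 + 1920 = 4440 + 1920 = 6360$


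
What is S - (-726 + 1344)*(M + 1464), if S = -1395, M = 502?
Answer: -1216383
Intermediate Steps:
S - (-726 + 1344)*(M + 1464) = -1395 - (-726 + 1344)*(502 + 1464) = -1395 - 618*1966 = -1395 - 1*1214988 = -1395 - 1214988 = -1216383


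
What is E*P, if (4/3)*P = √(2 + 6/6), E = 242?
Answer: 363*√3/2 ≈ 314.37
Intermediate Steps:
P = 3*√3/4 (P = 3*√(2 + 6/6)/4 = 3*√(2 + 6*(⅙))/4 = 3*√(2 + 1)/4 = 3*√3/4 ≈ 1.2990)
E*P = 242*(3*√3/4) = 363*√3/2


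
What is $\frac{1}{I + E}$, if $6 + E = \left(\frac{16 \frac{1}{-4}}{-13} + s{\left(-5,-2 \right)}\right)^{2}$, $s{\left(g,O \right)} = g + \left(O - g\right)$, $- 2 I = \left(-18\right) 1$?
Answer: $\frac{169}{991} \approx 0.17053$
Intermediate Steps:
$I = 9$ ($I = - \frac{\left(-18\right) 1}{2} = \left(- \frac{1}{2}\right) \left(-18\right) = 9$)
$s{\left(g,O \right)} = O$
$E = - \frac{530}{169}$ ($E = -6 + \left(\frac{16 \frac{1}{-4}}{-13} - 2\right)^{2} = -6 + \left(16 \left(- \frac{1}{4}\right) \left(- \frac{1}{13}\right) - 2\right)^{2} = -6 + \left(\left(-4\right) \left(- \frac{1}{13}\right) - 2\right)^{2} = -6 + \left(\frac{4}{13} - 2\right)^{2} = -6 + \left(- \frac{22}{13}\right)^{2} = -6 + \frac{484}{169} = - \frac{530}{169} \approx -3.1361$)
$\frac{1}{I + E} = \frac{1}{9 - \frac{530}{169}} = \frac{1}{\frac{991}{169}} = \frac{169}{991}$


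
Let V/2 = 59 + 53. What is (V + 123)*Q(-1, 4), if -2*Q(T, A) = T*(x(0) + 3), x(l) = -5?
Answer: -347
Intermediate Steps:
V = 224 (V = 2*(59 + 53) = 2*112 = 224)
Q(T, A) = T (Q(T, A) = -T*(-5 + 3)/2 = -T*(-2)/2 = -(-1)*T = T)
(V + 123)*Q(-1, 4) = (224 + 123)*(-1) = 347*(-1) = -347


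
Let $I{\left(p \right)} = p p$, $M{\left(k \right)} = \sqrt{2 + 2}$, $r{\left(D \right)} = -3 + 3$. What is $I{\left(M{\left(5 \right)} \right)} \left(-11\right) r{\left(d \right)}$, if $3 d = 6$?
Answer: $0$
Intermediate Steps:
$d = 2$ ($d = \frac{1}{3} \cdot 6 = 2$)
$r{\left(D \right)} = 0$
$M{\left(k \right)} = 2$ ($M{\left(k \right)} = \sqrt{4} = 2$)
$I{\left(p \right)} = p^{2}$
$I{\left(M{\left(5 \right)} \right)} \left(-11\right) r{\left(d \right)} = 2^{2} \left(-11\right) 0 = 4 \left(-11\right) 0 = \left(-44\right) 0 = 0$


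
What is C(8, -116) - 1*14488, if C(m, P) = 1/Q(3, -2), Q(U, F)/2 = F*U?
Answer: -173857/12 ≈ -14488.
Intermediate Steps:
Q(U, F) = 2*F*U (Q(U, F) = 2*(F*U) = 2*F*U)
C(m, P) = -1/12 (C(m, P) = 1/(2*(-2)*3) = 1/(-12) = -1/12)
C(8, -116) - 1*14488 = -1/12 - 1*14488 = -1/12 - 14488 = -173857/12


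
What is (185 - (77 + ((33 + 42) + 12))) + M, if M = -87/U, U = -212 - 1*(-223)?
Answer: 144/11 ≈ 13.091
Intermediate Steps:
U = 11 (U = -212 + 223 = 11)
M = -87/11 ≈ -7.9091
(185 - (77 + ((33 + 42) + 12))) + M = (185 - (77 + ((33 + 42) + 12))) - 87/11 = (185 - (77 + (75 + 12))) - 87/11 = (185 - (77 + 87)) - 87/11 = (185 - 1*164) - 87/11 = (185 - 164) - 87/11 = 21 - 87/11 = 144/11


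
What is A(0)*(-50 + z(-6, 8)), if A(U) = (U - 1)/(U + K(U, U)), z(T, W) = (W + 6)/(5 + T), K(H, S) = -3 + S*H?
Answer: -64/3 ≈ -21.333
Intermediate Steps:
K(H, S) = -3 + H*S
z(T, W) = (6 + W)/(5 + T)
A(U) = (-1 + U)/(-3 + U + U**2) (A(U) = (U - 1)/(U + (-3 + U*U)) = (-1 + U)/(U + (-3 + U**2)) = (-1 + U)/(-3 + U + U**2))
A(0)*(-50 + z(-6, 8)) = ((-1 + 0)/(-3 + 0 + 0**2))*(-50 + (6 + 8)/(5 - 6)) = (-1/(-3 + 0 + 0))*(-50 + 14/(-1)) = (-1/(-3))*(-50 - 1*14) = (-1/3*(-1))*(-50 - 14) = (1/3)*(-64) = -64/3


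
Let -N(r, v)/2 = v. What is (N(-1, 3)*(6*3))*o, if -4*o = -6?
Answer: -162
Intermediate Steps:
N(r, v) = -2*v
o = 3/2 (o = -¼*(-6) = 3/2 ≈ 1.5000)
(N(-1, 3)*(6*3))*o = ((-2*3)*(6*3))*(3/2) = -6*18*(3/2) = -108*3/2 = -162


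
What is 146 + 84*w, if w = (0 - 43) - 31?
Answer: -6070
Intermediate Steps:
w = -74 (w = -43 - 31 = -74)
146 + 84*w = 146 + 84*(-74) = 146 - 6216 = -6070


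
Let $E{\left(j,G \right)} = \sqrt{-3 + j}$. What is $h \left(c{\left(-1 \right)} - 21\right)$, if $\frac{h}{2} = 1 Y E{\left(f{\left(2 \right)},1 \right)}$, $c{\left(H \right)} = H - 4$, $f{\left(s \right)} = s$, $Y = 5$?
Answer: $- 260 i \approx - 260.0 i$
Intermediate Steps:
$c{\left(H \right)} = -4 + H$
$h = 10 i$ ($h = 2 \cdot 1 \cdot 5 \sqrt{-3 + 2} = 2 \cdot 5 \sqrt{-1} = 2 \cdot 5 i = 10 i \approx 10.0 i$)
$h \left(c{\left(-1 \right)} - 21\right) = 10 i \left(\left(-4 - 1\right) - 21\right) = 10 i \left(-5 - 21\right) = 10 i \left(-26\right) = - 260 i$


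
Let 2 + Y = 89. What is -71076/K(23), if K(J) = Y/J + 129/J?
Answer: -136229/18 ≈ -7568.3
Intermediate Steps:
Y = 87 (Y = -2 + 89 = 87)
K(J) = 216/J (K(J) = 87/J + 129/J = 216/J)
-71076/K(23) = -71076/(216/23) = -71076/(216*(1/23)) = -71076/216/23 = -71076*23/216 = -136229/18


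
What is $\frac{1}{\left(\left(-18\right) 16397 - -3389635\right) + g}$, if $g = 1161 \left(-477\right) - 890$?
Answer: $\frac{1}{2539802} \approx 3.9373 \cdot 10^{-7}$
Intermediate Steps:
$g = -554687$ ($g = -553797 - 890 = -554687$)
$\frac{1}{\left(\left(-18\right) 16397 - -3389635\right) + g} = \frac{1}{\left(\left(-18\right) 16397 - -3389635\right) - 554687} = \frac{1}{\left(-295146 + 3389635\right) - 554687} = \frac{1}{3094489 - 554687} = \frac{1}{2539802}$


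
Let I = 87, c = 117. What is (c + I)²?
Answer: 41616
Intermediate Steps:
(c + I)² = (117 + 87)² = 204² = 41616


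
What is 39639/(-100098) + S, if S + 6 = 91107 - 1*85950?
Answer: 171855053/33366 ≈ 5150.6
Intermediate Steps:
S = 5151 (S = -6 + (91107 - 1*85950) = -6 + (91107 - 85950) = -6 + 5157 = 5151)
39639/(-100098) + S = 39639/(-100098) + 5151 = 39639*(-1/100098) + 5151 = -13213/33366 + 5151 = 171855053/33366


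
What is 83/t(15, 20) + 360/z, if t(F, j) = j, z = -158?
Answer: 2957/1580 ≈ 1.8715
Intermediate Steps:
83/t(15, 20) + 360/z = 83/20 + 360/(-158) = 83*(1/20) + 360*(-1/158) = 83/20 - 180/79 = 2957/1580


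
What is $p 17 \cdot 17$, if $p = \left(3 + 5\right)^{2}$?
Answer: $18496$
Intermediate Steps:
$p = 64$ ($p = 8^{2} = 64$)
$p 17 \cdot 17 = 64 \cdot 17 \cdot 17 = 1088 \cdot 17 = 18496$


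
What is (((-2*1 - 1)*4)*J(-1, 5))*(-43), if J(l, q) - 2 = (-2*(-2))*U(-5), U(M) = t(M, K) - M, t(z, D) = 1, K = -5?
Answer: 13416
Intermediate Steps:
U(M) = 1 - M
J(l, q) = 26 (J(l, q) = 2 + (-2*(-2))*(1 - 1*(-5)) = 2 + 4*(1 + 5) = 2 + 4*6 = 2 + 24 = 26)
(((-2*1 - 1)*4)*J(-1, 5))*(-43) = (((-2*1 - 1)*4)*26)*(-43) = (((-2 - 1)*4)*26)*(-43) = (-3*4*26)*(-43) = -12*26*(-43) = -312*(-43) = 13416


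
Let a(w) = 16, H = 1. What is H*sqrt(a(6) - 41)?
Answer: 5*I ≈ 5.0*I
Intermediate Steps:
H*sqrt(a(6) - 41) = 1*sqrt(16 - 41) = 1*sqrt(-25) = 1*(5*I) = 5*I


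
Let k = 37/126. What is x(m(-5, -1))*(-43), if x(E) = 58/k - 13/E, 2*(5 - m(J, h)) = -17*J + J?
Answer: -11019223/1295 ≈ -8509.0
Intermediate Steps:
k = 37/126 (k = 37*(1/126) = 37/126 ≈ 0.29365)
m(J, h) = 5 + 8*J (m(J, h) = 5 - (-17*J + J)/2 = 5 - (-8)*J = 5 + 8*J)
x(E) = 7308/37 - 13/E (x(E) = 58/(37/126) - 13/E = 58*(126/37) - 13/E = 7308/37 - 13/E)
x(m(-5, -1))*(-43) = (7308/37 - 13/(5 + 8*(-5)))*(-43) = (7308/37 - 13/(5 - 40))*(-43) = (7308/37 - 13/(-35))*(-43) = (7308/37 - 13*(-1/35))*(-43) = (7308/37 + 13/35)*(-43) = (256261/1295)*(-43) = -11019223/1295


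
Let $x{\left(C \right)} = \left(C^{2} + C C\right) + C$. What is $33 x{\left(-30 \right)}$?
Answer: $58410$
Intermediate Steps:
$x{\left(C \right)} = C + 2 C^{2}$ ($x{\left(C \right)} = \left(C^{2} + C^{2}\right) + C = 2 C^{2} + C = C + 2 C^{2}$)
$33 x{\left(-30 \right)} = 33 \left(- 30 \left(1 + 2 \left(-30\right)\right)\right) = 33 \left(- 30 \left(1 - 60\right)\right) = 33 \left(\left(-30\right) \left(-59\right)\right) = 33 \cdot 1770 = 58410$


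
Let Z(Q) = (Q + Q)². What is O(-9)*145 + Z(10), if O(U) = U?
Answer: -905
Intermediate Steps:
Z(Q) = 4*Q² (Z(Q) = (2*Q)² = 4*Q²)
O(-9)*145 + Z(10) = -9*145 + 4*10² = -1305 + 4*100 = -1305 + 400 = -905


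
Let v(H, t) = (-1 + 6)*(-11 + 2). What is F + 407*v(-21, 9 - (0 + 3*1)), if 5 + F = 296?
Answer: -18024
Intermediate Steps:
v(H, t) = -45 (v(H, t) = 5*(-9) = -45)
F = 291 (F = -5 + 296 = 291)
F + 407*v(-21, 9 - (0 + 3*1)) = 291 + 407*(-45) = 291 - 18315 = -18024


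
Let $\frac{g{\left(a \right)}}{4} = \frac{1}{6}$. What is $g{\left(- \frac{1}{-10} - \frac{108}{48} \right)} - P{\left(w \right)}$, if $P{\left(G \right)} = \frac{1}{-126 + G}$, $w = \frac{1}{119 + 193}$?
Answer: $\frac{79558}{117933} \approx 0.6746$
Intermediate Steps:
$g{\left(a \right)} = \frac{2}{3}$ ($g{\left(a \right)} = \frac{4}{6} = 4 \cdot \frac{1}{6} = \frac{2}{3}$)
$w = \frac{1}{312} \approx 0.0032051$
$g{\left(- \frac{1}{-10} - \frac{108}{48} \right)} - P{\left(w \right)} = \frac{2}{3} - \frac{1}{-126 + \frac{1}{312}} = \frac{2}{3} - \frac{1}{- \frac{39311}{312}} = \frac{2}{3} - - \frac{312}{39311} = \frac{2}{3} + \frac{312}{39311} = \frac{79558}{117933}$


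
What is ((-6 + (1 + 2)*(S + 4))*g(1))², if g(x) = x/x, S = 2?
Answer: 144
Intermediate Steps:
g(x) = 1
((-6 + (1 + 2)*(S + 4))*g(1))² = ((-6 + (1 + 2)*(2 + 4))*1)² = ((-6 + 3*6)*1)² = ((-6 + 18)*1)² = (12*1)² = 12² = 144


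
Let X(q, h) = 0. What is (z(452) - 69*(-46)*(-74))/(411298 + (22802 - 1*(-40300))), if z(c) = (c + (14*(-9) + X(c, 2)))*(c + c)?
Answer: 14957/118600 ≈ 0.12611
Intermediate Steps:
z(c) = 2*c*(-126 + c) (z(c) = (c + (14*(-9) + 0))*(c + c) = (c + (-126 + 0))*(2*c) = (c - 126)*(2*c) = (-126 + c)*(2*c) = 2*c*(-126 + c))
(z(452) - 69*(-46)*(-74))/(411298 + (22802 - 1*(-40300))) = (2*452*(-126 + 452) - 69*(-46)*(-74))/(411298 + (22802 - 1*(-40300))) = (2*452*326 + 3174*(-74))/(411298 + (22802 + 40300)) = (294704 - 234876)/(411298 + 63102) = 59828/474400 = 59828*(1/474400) = 14957/118600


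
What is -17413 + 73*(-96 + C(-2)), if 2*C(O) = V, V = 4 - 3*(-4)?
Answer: -23837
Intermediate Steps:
V = 16 (V = 4 + 12 = 16)
C(O) = 8 (C(O) = (½)*16 = 8)
-17413 + 73*(-96 + C(-2)) = -17413 + 73*(-96 + 8) = -17413 + 73*(-88) = -17413 - 6424 = -23837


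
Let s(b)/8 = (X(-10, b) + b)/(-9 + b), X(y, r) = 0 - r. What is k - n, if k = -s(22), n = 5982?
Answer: -5982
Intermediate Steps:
X(y, r) = -r
s(b) = 0 (s(b) = 8*((-b + b)/(-9 + b)) = 8*(0/(-9 + b)) = 8*0 = 0)
k = 0 (k = -1*0 = 0)
k - n = 0 - 1*5982 = 0 - 5982 = -5982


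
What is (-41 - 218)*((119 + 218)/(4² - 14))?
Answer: -87283/2 ≈ -43642.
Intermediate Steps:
(-41 - 218)*((119 + 218)/(4² - 14)) = -87283/(16 - 14) = -87283/2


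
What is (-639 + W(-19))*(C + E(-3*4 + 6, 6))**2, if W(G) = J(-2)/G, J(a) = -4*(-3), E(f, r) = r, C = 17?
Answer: -6428937/19 ≈ -3.3837e+5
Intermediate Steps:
J(a) = 12
W(G) = 12/G
(-639 + W(-19))*(C + E(-3*4 + 6, 6))**2 = (-639 + 12/(-19))*(17 + 6)**2 = (-639 + 12*(-1/19))*23**2 = (-639 - 12/19)*529 = -12153/19*529 = -6428937/19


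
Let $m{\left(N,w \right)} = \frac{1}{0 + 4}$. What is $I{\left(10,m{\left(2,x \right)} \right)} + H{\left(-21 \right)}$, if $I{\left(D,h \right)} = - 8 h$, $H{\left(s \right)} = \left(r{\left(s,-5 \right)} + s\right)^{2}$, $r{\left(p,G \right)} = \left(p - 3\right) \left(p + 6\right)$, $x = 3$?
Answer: $114919$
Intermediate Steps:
$r{\left(p,G \right)} = \left(-3 + p\right) \left(6 + p\right)$
$m{\left(N,w \right)} = \frac{1}{4}$
$H{\left(s \right)} = \left(-18 + s^{2} + 4 s\right)^{2}$ ($H{\left(s \right)} = \left(\left(-18 + s^{2} + 3 s\right) + s\right)^{2} = \left(-18 + s^{2} + 4 s\right)^{2}$)
$I{\left(10,m{\left(2,x \right)} \right)} + H{\left(-21 \right)} = \left(-8\right) \frac{1}{4} + \left(-18 + \left(-21\right)^{2} + 4 \left(-21\right)\right)^{2} = -2 + \left(-18 + 441 - 84\right)^{2} = -2 + 339^{2} = -2 + 114921 = 114919$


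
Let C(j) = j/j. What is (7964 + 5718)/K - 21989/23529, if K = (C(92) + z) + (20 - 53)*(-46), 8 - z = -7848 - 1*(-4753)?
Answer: 10013210/4943229 ≈ 2.0256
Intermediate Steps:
C(j) = 1
z = 3103 (z = 8 - (-7848 - 1*(-4753)) = 8 - (-7848 + 4753) = 8 - 1*(-3095) = 8 + 3095 = 3103)
K = 4622 (K = (1 + 3103) + (20 - 53)*(-46) = 3104 - 33*(-46) = 3104 + 1518 = 4622)
(7964 + 5718)/K - 21989/23529 = (7964 + 5718)/4622 - 21989/23529 = 13682*(1/4622) - 21989*1/23529 = 6841/2311 - 1999/2139 = 10013210/4943229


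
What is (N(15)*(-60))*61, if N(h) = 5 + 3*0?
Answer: -18300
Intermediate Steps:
N(h) = 5 (N(h) = 5 + 0 = 5)
(N(15)*(-60))*61 = (5*(-60))*61 = -300*61 = -18300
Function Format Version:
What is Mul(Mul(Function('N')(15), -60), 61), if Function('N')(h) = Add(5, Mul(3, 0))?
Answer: -18300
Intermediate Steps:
Function('N')(h) = 5 (Function('N')(h) = Add(5, 0) = 5)
Mul(Mul(Function('N')(15), -60), 61) = Mul(Mul(5, -60), 61) = Mul(-300, 61) = -18300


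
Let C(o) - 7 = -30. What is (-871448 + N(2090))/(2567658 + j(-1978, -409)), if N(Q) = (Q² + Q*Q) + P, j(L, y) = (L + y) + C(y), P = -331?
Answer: 7864421/2565248 ≈ 3.0658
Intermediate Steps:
C(o) = -23 (C(o) = 7 - 30 = -23)
j(L, y) = -23 + L + y (j(L, y) = (L + y) - 23 = -23 + L + y)
N(Q) = -331 + 2*Q² (N(Q) = (Q² + Q*Q) - 331 = (Q² + Q²) - 331 = 2*Q² - 331 = -331 + 2*Q²)
(-871448 + N(2090))/(2567658 + j(-1978, -409)) = (-871448 + (-331 + 2*2090²))/(2567658 + (-23 - 1978 - 409)) = (-871448 + (-331 + 2*4368100))/(2567658 - 2410) = (-871448 + (-331 + 8736200))/2565248 = (-871448 + 8735869)*(1/2565248) = 7864421*(1/2565248) = 7864421/2565248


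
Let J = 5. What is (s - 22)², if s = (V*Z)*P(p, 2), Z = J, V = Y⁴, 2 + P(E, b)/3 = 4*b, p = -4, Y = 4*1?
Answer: 529828324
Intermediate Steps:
Y = 4
P(E, b) = -6 + 12*b (P(E, b) = -6 + 3*(4*b) = -6 + 12*b)
V = 256 (V = 4⁴ = 256)
Z = 5
s = 23040 (s = (256*5)*(-6 + 12*2) = 1280*(-6 + 24) = 1280*18 = 23040)
(s - 22)² = (23040 - 22)² = 23018² = 529828324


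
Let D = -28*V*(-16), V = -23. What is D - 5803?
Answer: -16107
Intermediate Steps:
D = -10304 (D = -28*(-23)*(-16) = 644*(-16) = -10304)
D - 5803 = -10304 - 5803 = -16107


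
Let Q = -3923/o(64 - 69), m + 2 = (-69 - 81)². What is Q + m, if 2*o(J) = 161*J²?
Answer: 90546604/4025 ≈ 22496.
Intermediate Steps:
m = 22498 (m = -2 + (-69 - 81)² = -2 + (-150)² = -2 + 22500 = 22498)
o(J) = 161*J²/2 (o(J) = (161*J²)/2 = 161*J²/2)
Q = -7846/4025 (Q = -3923*2/(161*(64 - 69)²) = -3923/((161/2)*(-5)²) = -3923/((161/2)*25) = -3923/4025/2 = -3923*2/4025 = -7846/4025 ≈ -1.9493)
Q + m = -7846/4025 + 22498 = 90546604/4025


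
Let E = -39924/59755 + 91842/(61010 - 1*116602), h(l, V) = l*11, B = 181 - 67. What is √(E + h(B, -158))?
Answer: 3*√95918825007301866355/830474990 ≈ 35.379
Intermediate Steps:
B = 114
h(l, V) = 11*l
E = -3853736859/1660949980 (E = -39924*1/59755 + 91842/(61010 - 116602) = -39924/59755 + 91842/(-55592) = -39924/59755 + 91842*(-1/55592) = -39924/59755 - 45921/27796 = -3853736859/1660949980 ≈ -2.3202)
√(E + h(B, -158)) = √(-3853736859/1660949980 + 11*114) = √(-3853736859/1660949980 + 1254) = √(2078977538061/1660949980) = 3*√95918825007301866355/830474990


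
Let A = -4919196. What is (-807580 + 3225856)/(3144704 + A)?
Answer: -604569/443623 ≈ -1.3628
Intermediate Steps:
(-807580 + 3225856)/(3144704 + A) = (-807580 + 3225856)/(3144704 - 4919196) = 2418276/(-1774492) = 2418276*(-1/1774492) = -604569/443623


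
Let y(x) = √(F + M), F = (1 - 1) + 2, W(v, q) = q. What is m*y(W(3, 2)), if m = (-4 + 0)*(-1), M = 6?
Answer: 8*√2 ≈ 11.314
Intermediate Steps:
F = 2 (F = 0 + 2 = 2)
m = 4 (m = -4*(-1) = 4)
y(x) = 2*√2 (y(x) = √(2 + 6) = √8 = 2*√2)
m*y(W(3, 2)) = 4*(2*√2) = 8*√2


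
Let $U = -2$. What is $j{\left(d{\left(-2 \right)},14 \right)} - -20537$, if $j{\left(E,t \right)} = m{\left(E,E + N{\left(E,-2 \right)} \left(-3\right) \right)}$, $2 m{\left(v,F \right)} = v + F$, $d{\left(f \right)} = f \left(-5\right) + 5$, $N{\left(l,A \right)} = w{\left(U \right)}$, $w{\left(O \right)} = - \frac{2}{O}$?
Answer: $\frac{41101}{2} \approx 20551.0$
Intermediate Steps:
$N{\left(l,A \right)} = 1$ ($N{\left(l,A \right)} = - \frac{2}{-2} = \left(-2\right) \left(- \frac{1}{2}\right) = 1$)
$d{\left(f \right)} = 5 - 5 f$ ($d{\left(f \right)} = - 5 f + 5 = 5 - 5 f$)
$m{\left(v,F \right)} = \frac{F}{2} + \frac{v}{2}$ ($m{\left(v,F \right)} = \frac{v + F}{2} = \frac{F + v}{2} = \frac{F}{2} + \frac{v}{2}$)
$j{\left(E,t \right)} = - \frac{3}{2} + E$ ($j{\left(E,t \right)} = \frac{E + 1 \left(-3\right)}{2} + \frac{E}{2} = \frac{E - 3}{2} + \frac{E}{2} = \frac{-3 + E}{2} + \frac{E}{2} = \left(- \frac{3}{2} + \frac{E}{2}\right) + \frac{E}{2} = - \frac{3}{2} + E$)
$j{\left(d{\left(-2 \right)},14 \right)} - -20537 = \left(- \frac{3}{2} + \left(5 - -10\right)\right) - -20537 = \left(- \frac{3}{2} + \left(5 + 10\right)\right) + 20537 = \left(- \frac{3}{2} + 15\right) + 20537 = \frac{27}{2} + 20537 = \frac{41101}{2}$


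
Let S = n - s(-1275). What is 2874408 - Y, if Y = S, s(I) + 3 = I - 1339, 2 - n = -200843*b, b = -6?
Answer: 4076847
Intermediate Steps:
n = -1205056 (n = 2 - (-200843)*(-6) = 2 - 1*1205058 = 2 - 1205058 = -1205056)
s(I) = -1342 + I (s(I) = -3 + (I - 1339) = -3 + (-1339 + I) = -1342 + I)
S = -1202439 (S = -1205056 - (-1342 - 1275) = -1205056 - 1*(-2617) = -1205056 + 2617 = -1202439)
Y = -1202439
2874408 - Y = 2874408 - 1*(-1202439) = 2874408 + 1202439 = 4076847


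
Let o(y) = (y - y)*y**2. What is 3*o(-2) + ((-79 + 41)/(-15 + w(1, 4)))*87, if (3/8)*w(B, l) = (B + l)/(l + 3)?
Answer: 69426/275 ≈ 252.46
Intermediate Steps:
w(B, l) = 8*(B + l)/(3*(3 + l)) (w(B, l) = 8*((B + l)/(l + 3))/3 = 8*((B + l)/(3 + l))/3 = 8*(B + l)/(3*(3 + l)))
o(y) = 0 (o(y) = 0*y**2 = 0)
3*o(-2) + ((-79 + 41)/(-15 + w(1, 4)))*87 = 3*0 + ((-79 + 41)/(-15 + 8*(1 + 4)/(3*(3 + 4))))*87 = 0 - 38/(-15 + (8/3)*5/7)*87 = 0 - 38/(-15 + (8/3)*(1/7)*5)*87 = 0 - 38/(-15 + 40/21)*87 = 0 - 38/(-275/21)*87 = 0 - 38*(-21/275)*87 = 0 + (798/275)*87 = 0 + 69426/275 = 69426/275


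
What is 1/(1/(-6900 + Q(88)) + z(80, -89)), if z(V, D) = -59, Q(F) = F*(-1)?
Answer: -6988/412293 ≈ -0.016949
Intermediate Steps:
Q(F) = -F
1/(1/(-6900 + Q(88)) + z(80, -89)) = 1/(1/(-6900 - 1*88) - 59) = 1/(1/(-6900 - 88) - 59) = 1/(1/(-6988) - 59) = 1/(-1/6988 - 59) = 1/(-412293/6988) = -6988/412293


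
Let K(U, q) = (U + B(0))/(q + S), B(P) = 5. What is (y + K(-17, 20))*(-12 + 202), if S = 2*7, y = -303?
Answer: -979830/17 ≈ -57637.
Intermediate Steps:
S = 14
K(U, q) = (5 + U)/(14 + q) (K(U, q) = (U + 5)/(q + 14) = (5 + U)/(14 + q))
(y + K(-17, 20))*(-12 + 202) = (-303 + (5 - 17)/(14 + 20))*(-12 + 202) = (-303 - 12/34)*190 = (-303 + (1/34)*(-12))*190 = (-303 - 6/17)*190 = -5157/17*190 = -979830/17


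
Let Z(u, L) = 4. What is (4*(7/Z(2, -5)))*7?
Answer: 49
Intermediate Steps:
(4*(7/Z(2, -5)))*7 = (4*(7/4))*7 = 7*7 = 49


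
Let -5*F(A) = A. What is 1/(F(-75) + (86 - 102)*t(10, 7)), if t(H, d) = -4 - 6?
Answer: 1/175 ≈ 0.0057143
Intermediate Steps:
F(A) = -A/5
t(H, d) = -10
1/(F(-75) + (86 - 102)*t(10, 7)) = 1/(-1/5*(-75) + (86 - 102)*(-10)) = 1/(15 - 16*(-10)) = 1/(15 + 160) = 1/175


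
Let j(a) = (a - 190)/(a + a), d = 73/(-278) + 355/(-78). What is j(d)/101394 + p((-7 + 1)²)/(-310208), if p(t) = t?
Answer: 8176045/97901179488 ≈ 8.3513e-5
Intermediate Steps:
d = -26096/5421 (d = 73*(-1/278) + 355*(-1/78) = -73/278 - 355/78 = -26096/5421 ≈ -4.8139)
j(a) = (-190 + a)/(2*a) (j(a) = (-190 + a)/((2*a)) = (-190 + a)*(1/(2*a)) = (-190 + a)/(2*a))
j(d)/101394 + p((-7 + 1)²)/(-310208) = ((-190 - 26096/5421)/(2*(-26096/5421)))/101394 + (-7 + 1)²/(-310208) = ((½)*(-5421/26096)*(-1056086/5421))*(1/101394) + (-6)²*(-1/310208) = (528043/26096)*(1/101394) + 36*(-1/310208) = 528043/2645977824 - 9/77552 = 8176045/97901179488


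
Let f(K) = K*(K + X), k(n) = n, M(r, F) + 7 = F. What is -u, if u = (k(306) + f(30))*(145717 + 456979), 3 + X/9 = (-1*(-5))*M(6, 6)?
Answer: 574971984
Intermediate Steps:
M(r, F) = -7 + F
X = -72 (X = -27 + 9*((-1*(-5))*(-7 + 6)) = -27 + 9*(5*(-1)) = -27 + 9*(-5) = -27 - 45 = -72)
f(K) = K*(-72 + K) (f(K) = K*(K - 72) = K*(-72 + K))
u = -574971984 (u = (306 + 30*(-72 + 30))*(145717 + 456979) = (306 + 30*(-42))*602696 = (306 - 1260)*602696 = -954*602696 = -574971984)
-u = -1*(-574971984) = 574971984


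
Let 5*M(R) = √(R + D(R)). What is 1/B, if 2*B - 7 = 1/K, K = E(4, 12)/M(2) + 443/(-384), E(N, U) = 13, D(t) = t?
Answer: 24074/84643 ≈ 0.28442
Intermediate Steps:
M(R) = √2*√R/5 (M(R) = √(R + R)/5 = √(2*R)/5 = (√2*√R)/5 = √2*√R/5)
K = 12037/384 (K = 13/((√2*√2/5)) + 443/(-384) = 13/(⅖) + 443*(-1/384) = 13*(5/2) - 443/384 = 65/2 - 443/384 = 12037/384 ≈ 31.346)
B = 84643/24074 (B = 7/2 + 1/(2*(12037/384)) = 7/2 + (½)*(384/12037) = 7/2 + 192/12037 = 84643/24074 ≈ 3.5159)
1/B = 1/(84643/24074) = 24074/84643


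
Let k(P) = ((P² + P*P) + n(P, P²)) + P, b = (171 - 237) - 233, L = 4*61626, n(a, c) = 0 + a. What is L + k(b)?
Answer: 424708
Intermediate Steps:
n(a, c) = a
L = 246504
b = -299 (b = -66 - 233 = -299)
k(P) = 2*P + 2*P² (k(P) = ((P² + P*P) + P) + P = ((P² + P²) + P) + P = (2*P² + P) + P = (P + 2*P²) + P = 2*P + 2*P²)
L + k(b) = 246504 + 2*(-299)*(1 - 299) = 246504 + 2*(-299)*(-298) = 246504 + 178204 = 424708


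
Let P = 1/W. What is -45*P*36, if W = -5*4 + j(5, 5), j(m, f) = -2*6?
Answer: 405/8 ≈ 50.625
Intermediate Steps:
j(m, f) = -12
W = -32 (W = -5*4 - 12 = -20 - 12 = -32)
P = -1/32 (P = 1/(-32) = -1/32 ≈ -0.031250)
-45*P*36 = -45*(-1/32)*36 = (45/32)*36 = 405/8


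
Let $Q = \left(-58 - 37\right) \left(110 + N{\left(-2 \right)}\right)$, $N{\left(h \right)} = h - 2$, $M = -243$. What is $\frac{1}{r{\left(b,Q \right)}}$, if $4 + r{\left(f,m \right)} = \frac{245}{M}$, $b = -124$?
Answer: $- \frac{243}{1217} \approx -0.19967$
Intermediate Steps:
$N{\left(h \right)} = -2 + h$
$Q = -10070$ ($Q = \left(-58 - 37\right) \left(110 - 4\right) = - 95 \left(110 - 4\right) = \left(-95\right) 106 = -10070$)
$r{\left(f,m \right)} = - \frac{1217}{243}$ ($r{\left(f,m \right)} = -4 + \frac{245}{-243} = -4 + 245 \left(- \frac{1}{243}\right) = -4 - \frac{245}{243} = - \frac{1217}{243}$)
$\frac{1}{r{\left(b,Q \right)}} = \frac{1}{- \frac{1217}{243}} = - \frac{243}{1217}$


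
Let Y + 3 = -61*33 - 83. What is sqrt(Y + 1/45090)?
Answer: I*sqrt(474165984090)/15030 ≈ 45.815*I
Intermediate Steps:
Y = -2099 (Y = -3 + (-61*33 - 83) = -3 + (-2013 - 83) = -3 - 2096 = -2099)
sqrt(Y + 1/45090) = sqrt(-2099 + 1/45090) = sqrt(-94643909/45090) = I*sqrt(474165984090)/15030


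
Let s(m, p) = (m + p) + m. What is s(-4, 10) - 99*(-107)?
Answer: 10595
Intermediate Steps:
s(m, p) = p + 2*m
s(-4, 10) - 99*(-107) = (10 + 2*(-4)) - 99*(-107) = (10 - 8) + 10593 = 2 + 10593 = 10595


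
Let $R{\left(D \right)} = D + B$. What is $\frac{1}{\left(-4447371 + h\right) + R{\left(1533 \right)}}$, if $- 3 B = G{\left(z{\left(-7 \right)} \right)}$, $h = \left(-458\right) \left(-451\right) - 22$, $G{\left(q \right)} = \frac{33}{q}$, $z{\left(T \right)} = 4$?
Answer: $- \frac{4}{16957219} \approx -2.3589 \cdot 10^{-7}$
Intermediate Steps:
$h = 206536$ ($h = 206558 - 22 = 206536$)
$B = - \frac{11}{4}$ ($B = - \frac{33 \cdot \frac{1}{4}}{3} = \left(- \frac{1}{3}\right) \frac{33}{4} = - \frac{11}{4} \approx -2.75$)
$R{\left(D \right)} = - \frac{11}{4} + D$ ($R{\left(D \right)} = D - \frac{11}{4} = - \frac{11}{4} + D$)
$\frac{1}{\left(-4447371 + h\right) + R{\left(1533 \right)}} = \frac{1}{\left(-4447371 + 206536\right) + \left(- \frac{11}{4} + 1533\right)} = \frac{1}{-4240835 + \frac{6121}{4}} = \frac{1}{- \frac{16957219}{4}} = - \frac{4}{16957219}$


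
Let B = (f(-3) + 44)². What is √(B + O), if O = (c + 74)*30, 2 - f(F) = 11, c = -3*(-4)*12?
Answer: √7765 ≈ 88.119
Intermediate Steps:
c = 144 (c = 12*12 = 144)
f(F) = -9 (f(F) = 2 - 1*11 = 2 - 11 = -9)
B = 1225 (B = (-9 + 44)² = 35² = 1225)
O = 6540 (O = (144 + 74)*30 = 218*30 = 6540)
√(B + O) = √(1225 + 6540) = √7765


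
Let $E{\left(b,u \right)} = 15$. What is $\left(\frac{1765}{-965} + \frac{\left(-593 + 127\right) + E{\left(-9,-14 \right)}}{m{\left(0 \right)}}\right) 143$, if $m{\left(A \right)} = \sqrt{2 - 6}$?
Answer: $- \frac{50479}{193} + \frac{64493 i}{2} \approx -261.55 + 32247.0 i$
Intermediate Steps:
$m{\left(A \right)} = 2 i$ ($m{\left(A \right)} = \sqrt{-4} = 2 i$)
$\left(\frac{1765}{-965} + \frac{\left(-593 + 127\right) + E{\left(-9,-14 \right)}}{m{\left(0 \right)}}\right) 143 = \left(\frac{1765}{-965} + \frac{\left(-593 + 127\right) + 15}{2 i}\right) 143 = \left(1765 \left(- \frac{1}{965}\right) + \left(-466 + 15\right) \left(- \frac{i}{2}\right)\right) 143 = \left(- \frac{353}{193} - 451 \left(- \frac{i}{2}\right)\right) 143 = \left(- \frac{353}{193} + \frac{451 i}{2}\right) 143 = - \frac{50479}{193} + \frac{64493 i}{2}$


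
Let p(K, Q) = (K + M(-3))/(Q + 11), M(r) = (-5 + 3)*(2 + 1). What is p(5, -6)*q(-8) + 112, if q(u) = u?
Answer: 568/5 ≈ 113.60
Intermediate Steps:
M(r) = -6 (M(r) = -2*3 = -6)
p(K, Q) = (-6 + K)/(11 + Q) (p(K, Q) = (K - 6)/(Q + 11) = (-6 + K)/(11 + Q))
p(5, -6)*q(-8) + 112 = ((-6 + 5)/(11 - 6))*(-8) + 112 = (-1/5)*(-8) + 112 = ((⅕)*(-1))*(-8) + 112 = -⅕*(-8) + 112 = 8/5 + 112 = 568/5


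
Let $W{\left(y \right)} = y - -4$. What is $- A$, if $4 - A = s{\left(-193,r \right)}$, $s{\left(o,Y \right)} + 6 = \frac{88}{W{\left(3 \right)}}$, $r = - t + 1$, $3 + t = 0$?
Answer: $\frac{18}{7} \approx 2.5714$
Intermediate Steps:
$t = -3$ ($t = -3 + 0 = -3$)
$r = 4$ ($r = \left(-1\right) \left(-3\right) + 1 = 3 + 1 = 4$)
$W{\left(y \right)} = 4 + y$ ($W{\left(y \right)} = y + 4 = 4 + y$)
$s{\left(o,Y \right)} = \frac{46}{7}$ ($s{\left(o,Y \right)} = -6 + \frac{88}{4 + 3} = -6 + \frac{88}{7} = \frac{46}{7}$)
$A = - \frac{18}{7}$ ($A = 4 - \frac{46}{7} = - \frac{18}{7} \approx -2.5714$)
$- A = \left(-1\right) \left(- \frac{18}{7}\right) = \frac{18}{7}$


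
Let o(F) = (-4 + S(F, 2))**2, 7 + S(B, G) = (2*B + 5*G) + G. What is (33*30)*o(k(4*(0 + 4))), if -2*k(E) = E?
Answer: 222750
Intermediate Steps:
S(B, G) = -7 + 2*B + 6*G (S(B, G) = -7 + ((2*B + 5*G) + G) = -7 + (2*B + 6*G) = -7 + 2*B + 6*G)
k(E) = -E/2
o(F) = (1 + 2*F)**2 (o(F) = (-4 + (-7 + 2*F + 6*2))**2 = (-4 + (-7 + 2*F + 12))**2 = (-4 + (5 + 2*F))**2 = (1 + 2*F)**2)
(33*30)*o(k(4*(0 + 4))) = (33*30)*(1 + 2*(-2*(0 + 4)))**2 = 990*(1 + 2*(-2*4))**2 = 990*(1 + 2*(-1/2*16))**2 = 990*(1 + 2*(-8))**2 = 990*(1 - 16)**2 = 990*(-15)**2 = 990*225 = 222750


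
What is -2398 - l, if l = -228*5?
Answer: -1258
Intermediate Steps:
l = -1140 (l = -57*20 = -1140)
-2398 - l = -2398 - 1*(-1140) = -2398 + 1140 = -1258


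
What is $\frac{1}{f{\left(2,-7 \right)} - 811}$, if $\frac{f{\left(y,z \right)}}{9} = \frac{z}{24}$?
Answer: $- \frac{8}{6509} \approx -0.0012291$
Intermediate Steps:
$f{\left(y,z \right)} = \frac{3 z}{8}$ ($f{\left(y,z \right)} = 9 \frac{z}{24} = \frac{3 z}{8}$)
$\frac{1}{f{\left(2,-7 \right)} - 811} = \frac{1}{\frac{3}{8} \left(-7\right) - 811} = \frac{1}{- \frac{21}{8} - 811} = \frac{1}{- \frac{6509}{8}} = - \frac{8}{6509}$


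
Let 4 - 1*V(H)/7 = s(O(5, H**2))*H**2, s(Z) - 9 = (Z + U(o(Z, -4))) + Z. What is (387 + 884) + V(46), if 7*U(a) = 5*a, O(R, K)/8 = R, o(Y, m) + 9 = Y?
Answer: -1644949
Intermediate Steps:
o(Y, m) = -9 + Y
O(R, K) = 8*R
U(a) = 5*a/7 (U(a) = (5*a)/7 = 5*a/7)
s(Z) = 18/7 + 19*Z/7 (s(Z) = 9 + ((Z + 5*(-9 + Z)/7) + Z) = 9 + ((Z + (-45/7 + 5*Z/7)) + Z) = 9 + ((-45/7 + 12*Z/7) + Z) = 9 + (-45/7 + 19*Z/7) = 18/7 + 19*Z/7)
V(H) = 28 - 778*H**2 (V(H) = 28 - 7*(18/7 + 19*(8*5)/7)*H**2 = 28 - 7*(18/7 + (19/7)*40)*H**2 = 28 - 7*(18/7 + 760/7)*H**2 = 28 - 778*H**2)
(387 + 884) + V(46) = (387 + 884) + (28 - 778*46**2) = 1271 + (28 - 778*2116) = 1271 + (28 - 1646248) = 1271 - 1646220 = -1644949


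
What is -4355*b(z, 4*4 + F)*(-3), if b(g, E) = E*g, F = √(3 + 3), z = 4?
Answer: 836160 + 52260*√6 ≈ 9.6417e+5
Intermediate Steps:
F = √6 ≈ 2.4495
-4355*b(z, 4*4 + F)*(-3) = -4355*(4*4 + √6)*4*(-3) = -4355*(16 + √6)*4*(-3) = -4355*(64 + 4*√6)*(-3) = -4355*(-192 - 12*√6) = 836160 + 52260*√6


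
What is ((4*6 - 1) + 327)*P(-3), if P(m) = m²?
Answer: 3150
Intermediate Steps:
((4*6 - 1) + 327)*P(-3) = ((4*6 - 1) + 327)*(-3)² = ((24 - 1) + 327)*9 = (23 + 327)*9 = 350*9 = 3150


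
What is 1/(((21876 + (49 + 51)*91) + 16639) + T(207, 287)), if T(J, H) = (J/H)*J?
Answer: 287/13708354 ≈ 2.0936e-5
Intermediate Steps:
T(J, H) = J²/H
1/(((21876 + (49 + 51)*91) + 16639) + T(207, 287)) = 1/(((21876 + (49 + 51)*91) + 16639) + 207²/287) = 1/(((21876 + 100*91) + 16639) + (1/287)*42849) = 1/(((21876 + 9100) + 16639) + 42849/287) = 1/((30976 + 16639) + 42849/287) = 1/(47615 + 42849/287) = 1/(13708354/287) = 287/13708354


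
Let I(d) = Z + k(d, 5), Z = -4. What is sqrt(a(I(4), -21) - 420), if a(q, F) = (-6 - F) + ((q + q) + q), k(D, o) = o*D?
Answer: I*sqrt(357) ≈ 18.894*I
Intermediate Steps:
k(D, o) = D*o
I(d) = -4 + 5*d (I(d) = -4 + d*5 = -4 + 5*d)
a(q, F) = -6 - F + 3*q (a(q, F) = (-6 - F) + (2*q + q) = (-6 - F) + 3*q = -6 - F + 3*q)
sqrt(a(I(4), -21) - 420) = sqrt((-6 - 1*(-21) + 3*(-4 + 5*4)) - 420) = sqrt((-6 + 21 + 3*(-4 + 20)) - 420) = sqrt((-6 + 21 + 3*16) - 420) = sqrt((-6 + 21 + 48) - 420) = sqrt(63 - 420) = sqrt(-357) = I*sqrt(357)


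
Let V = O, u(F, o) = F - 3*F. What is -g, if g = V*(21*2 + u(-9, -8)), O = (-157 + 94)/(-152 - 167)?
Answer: -3780/319 ≈ -11.850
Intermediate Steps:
u(F, o) = -2*F
O = 63/319 (O = -63/(-319) = -63*(-1/319) = 63/319 ≈ 0.19749)
V = 63/319 ≈ 0.19749
g = 3780/319 (g = 63*(21*2 - 2*(-9))/319 = 63*(42 + 18)/319 = (63/319)*60 = 3780/319 ≈ 11.850)
-g = -1*3780/319 = -3780/319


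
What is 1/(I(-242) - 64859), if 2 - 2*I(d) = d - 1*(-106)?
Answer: -1/64790 ≈ -1.5434e-5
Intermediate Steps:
I(d) = -52 - d/2 (I(d) = 1 - (d - 1*(-106))/2 = 1 - (d + 106)/2 = 1 - (106 + d)/2 = 1 + (-53 - d/2) = -52 - d/2)
1/(I(-242) - 64859) = 1/((-52 - ½*(-242)) - 64859) = 1/((-52 + 121) - 64859) = 1/(69 - 64859) = 1/(-64790) = -1/64790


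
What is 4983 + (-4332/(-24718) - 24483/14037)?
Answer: 288065005978/57827761 ≈ 4981.4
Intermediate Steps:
4983 + (-4332/(-24718) - 24483/14037) = 4983 + (-4332*(-1/24718) - 24483*1/14037) = 4983 + (2166/12359 - 8161/4679) = 4983 - 90727085/57827761 = 288065005978/57827761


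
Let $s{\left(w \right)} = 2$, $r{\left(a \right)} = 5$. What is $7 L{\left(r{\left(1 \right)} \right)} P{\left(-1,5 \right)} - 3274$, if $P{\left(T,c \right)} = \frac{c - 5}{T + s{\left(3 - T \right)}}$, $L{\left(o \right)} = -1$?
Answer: $-3274$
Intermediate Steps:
$P{\left(T,c \right)} = \frac{-5 + c}{2 + T}$ ($P{\left(T,c \right)} = \frac{c - 5}{T + 2} = \frac{-5 + c}{2 + T}$)
$7 L{\left(r{\left(1 \right)} \right)} P{\left(-1,5 \right)} - 3274 = 7 \left(-1\right) \frac{-5 + 5}{2 - 1} - 3274 = - 7 \cdot 1^{-1} \cdot 0 - 3274 = - 7 \cdot 1 \cdot 0 - 3274 = \left(-7\right) 0 - 3274 = 0 - 3274 = -3274$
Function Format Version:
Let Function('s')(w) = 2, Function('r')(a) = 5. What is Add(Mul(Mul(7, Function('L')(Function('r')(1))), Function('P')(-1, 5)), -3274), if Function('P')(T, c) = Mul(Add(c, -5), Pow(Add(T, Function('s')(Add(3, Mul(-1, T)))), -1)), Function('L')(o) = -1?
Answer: -3274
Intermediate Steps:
Function('P')(T, c) = Mul(Pow(Add(2, T), -1), Add(-5, c)) (Function('P')(T, c) = Mul(Add(c, -5), Pow(Add(T, 2), -1)) = Mul(Add(-5, c), Pow(Add(2, T), -1)) = Mul(Pow(Add(2, T), -1), Add(-5, c)))
Add(Mul(Mul(7, Function('L')(Function('r')(1))), Function('P')(-1, 5)), -3274) = Add(Mul(Mul(7, -1), Mul(Pow(Add(2, -1), -1), Add(-5, 5))), -3274) = Add(Mul(-7, Mul(Pow(1, -1), 0)), -3274) = Add(Mul(-7, Mul(1, 0)), -3274) = Add(Mul(-7, 0), -3274) = Add(0, -3274) = -3274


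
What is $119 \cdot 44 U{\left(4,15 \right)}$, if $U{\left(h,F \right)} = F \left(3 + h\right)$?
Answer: $549780$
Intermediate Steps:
$119 \cdot 44 U{\left(4,15 \right)} = 119 \cdot 44 \cdot 15 \left(3 + 4\right) = 5236 \cdot 15 \cdot 7 = 5236 \cdot 105 = 549780$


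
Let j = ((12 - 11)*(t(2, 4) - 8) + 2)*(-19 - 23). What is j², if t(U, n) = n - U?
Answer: 28224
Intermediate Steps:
j = 168 (j = ((12 - 11)*((4 - 1*2) - 8) + 2)*(-19 - 23) = (1*((4 - 2) - 8) + 2)*(-42) = (1*(2 - 8) + 2)*(-42) = (1*(-6) + 2)*(-42) = (-6 + 2)*(-42) = -4*(-42) = 168)
j² = 168² = 28224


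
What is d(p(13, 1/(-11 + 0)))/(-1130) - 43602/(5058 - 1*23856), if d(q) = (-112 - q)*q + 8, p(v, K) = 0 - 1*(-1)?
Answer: 131395/54466 ≈ 2.4124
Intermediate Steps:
p(v, K) = 1 (p(v, K) = 0 + 1 = 1)
d(q) = 8 + q*(-112 - q) (d(q) = q*(-112 - q) + 8 = 8 + q*(-112 - q))
d(p(13, 1/(-11 + 0)))/(-1130) - 43602/(5058 - 1*23856) = (8 - 1*1² - 112*1)/(-1130) - 43602/(5058 - 1*23856) = (8 - 1*1 - 112)*(-1/1130) - 43602/(5058 - 23856) = (8 - 1 - 112)*(-1/1130) - 43602/(-18798) = -105*(-1/1130) - 43602*(-1/18798) = 21/226 + 559/241 = 131395/54466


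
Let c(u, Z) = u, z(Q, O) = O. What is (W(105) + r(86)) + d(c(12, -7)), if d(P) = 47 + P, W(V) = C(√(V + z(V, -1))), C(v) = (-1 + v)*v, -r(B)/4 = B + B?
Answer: -525 - 2*√26 ≈ -535.20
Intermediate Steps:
r(B) = -8*B (r(B) = -4*(B + B) = -8*B)
C(v) = v*(-1 + v)
W(V) = √(-1 + V)*(-1 + √(-1 + V)) (W(V) = √(V - 1)*(-1 + √(V - 1)) = √(-1 + V)*(-1 + √(-1 + V)))
(W(105) + r(86)) + d(c(12, -7)) = ((-1 + 105 - √(-1 + 105)) - 8*86) + (47 + 12) = ((-1 + 105 - √104) - 688) + 59 = ((-1 + 105 - 2*√26) - 688) + 59 = ((104 - 2*√26) - 688) + 59 = (-584 - 2*√26) + 59 = -525 - 2*√26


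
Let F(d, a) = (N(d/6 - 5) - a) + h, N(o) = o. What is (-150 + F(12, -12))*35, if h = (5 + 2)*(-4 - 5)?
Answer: -7140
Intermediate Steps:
h = -63 (h = 7*(-9) = -63)
F(d, a) = -68 - a + d/6 (F(d, a) = ((d/6 - 5) - a) - 63 = ((-5 + d/6) - a) - 63 = (-5 - a + d/6) - 63 = -68 - a + d/6)
(-150 + F(12, -12))*35 = (-150 + (-68 - 1*(-12) + (⅙)*12))*35 = (-150 + (-68 + 12 + 2))*35 = (-150 - 54)*35 = -204*35 = -7140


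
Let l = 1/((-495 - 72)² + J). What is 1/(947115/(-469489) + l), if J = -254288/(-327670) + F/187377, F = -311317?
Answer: -4633544197192366428172/9347380760086715972265 ≈ -0.49571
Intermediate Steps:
J = -27180759407/30698910795 (J = -254288/(-327670) - 311317/187377 = -254288*(-1/327670) - 311317*1/187377 = 127144/163835 - 311317/187377 = -27180759407/30698910795 ≈ -0.88540)
l = 30698910795/9869334951814348 (l = 1/((-495 - 72)² - 27180759407/30698910795) = 1/((-567)² - 27180759407/30698910795) = 1/(321489 - 27180759407/30698910795) = 1/(9869334951814348/30698910795) = 30698910795/9869334951814348 ≈ 3.1105e-6)
1/(947115/(-469489) + l) = 1/(947115/(-469489) + 30698910795/9869334951814348) = 1/(947115*(-1/469489) + 30698910795/9869334951814348) = 1/(-947115/469489 + 30698910795/9869334951814348) = 1/(-9347380760086715972265/4633544197192366428172) = -4633544197192366428172/9347380760086715972265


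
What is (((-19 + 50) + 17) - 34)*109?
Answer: 1526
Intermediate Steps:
(((-19 + 50) + 17) - 34)*109 = ((31 + 17) - 34)*109 = (48 - 34)*109 = 14*109 = 1526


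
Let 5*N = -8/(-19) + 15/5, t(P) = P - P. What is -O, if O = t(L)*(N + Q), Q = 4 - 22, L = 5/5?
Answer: 0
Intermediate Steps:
L = 1 (L = 5*(⅕) = 1)
t(P) = 0
Q = -18
N = 13/19 (N = (-8/(-19) + 15/5)/5 = (-8*(-1/19) + 15*(⅕))/5 = (8/19 + 3)/5 = (⅕)*(65/19) = 13/19 ≈ 0.68421)
O = 0 (O = 0*(13/19 - 18) = 0*(-329/19) = 0)
-O = -1*0 = 0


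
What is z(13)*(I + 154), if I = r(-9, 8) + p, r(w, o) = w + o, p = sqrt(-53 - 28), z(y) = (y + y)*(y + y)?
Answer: 103428 + 6084*I ≈ 1.0343e+5 + 6084.0*I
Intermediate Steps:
z(y) = 4*y**2 (z(y) = (2*y)*(2*y) = 4*y**2)
p = 9*I (p = sqrt(-81) = 9*I ≈ 9.0*I)
r(w, o) = o + w
I = -1 + 9*I (I = (8 - 9) + 9*I = -1 + 9*I ≈ -1.0 + 9.0*I)
z(13)*(I + 154) = (4*13**2)*((-1 + 9*I) + 154) = (4*169)*(153 + 9*I) = 676*(153 + 9*I) = 103428 + 6084*I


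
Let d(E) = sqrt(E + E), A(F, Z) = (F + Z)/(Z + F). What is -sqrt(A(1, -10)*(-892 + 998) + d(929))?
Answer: -sqrt(106 + sqrt(1858)) ≈ -12.211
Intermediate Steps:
A(F, Z) = 1 (A(F, Z) = (F + Z)/(F + Z) = 1)
d(E) = sqrt(2)*sqrt(E) (d(E) = sqrt(2*E) = sqrt(2)*sqrt(E))
-sqrt(A(1, -10)*(-892 + 998) + d(929)) = -sqrt(1*(-892 + 998) + sqrt(2)*sqrt(929)) = -sqrt(1*106 + sqrt(1858)) = -sqrt(106 + sqrt(1858))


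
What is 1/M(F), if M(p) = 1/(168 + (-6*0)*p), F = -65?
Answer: 168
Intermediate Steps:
M(p) = 1/168 (M(p) = 1/(168 + 0*p) = 1/(168 + 0) = 1/168)
1/M(F) = 1/(1/168) = 168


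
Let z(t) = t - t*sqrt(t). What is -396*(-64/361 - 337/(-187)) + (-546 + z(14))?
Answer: -7213688/6137 - 14*sqrt(14) ≈ -1227.8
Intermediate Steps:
z(t) = t - t**(3/2)
-396*(-64/361 - 337/(-187)) + (-546 + z(14)) = -396*(-64/361 - 337/(-187)) + (-546 + (14 - 14**(3/2))) = -396*(-64*1/361 - 337*(-1/187)) + (-546 + (14 - 14*sqrt(14))) = -396*(-64/361 + 337/187) + (-546 + (14 - 14*sqrt(14))) = -396*109689/67507 + (-532 - 14*sqrt(14)) = -3948804/6137 + (-532 - 14*sqrt(14)) = -7213688/6137 - 14*sqrt(14)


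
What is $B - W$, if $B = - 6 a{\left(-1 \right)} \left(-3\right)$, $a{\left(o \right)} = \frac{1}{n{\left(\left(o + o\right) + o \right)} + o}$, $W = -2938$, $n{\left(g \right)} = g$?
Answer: $\frac{5867}{2} \approx 2933.5$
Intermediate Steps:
$a{\left(o \right)} = \frac{1}{4 o}$ ($a{\left(o \right)} = \frac{1}{\left(\left(o + o\right) + o\right) + o} = \frac{1}{\left(2 o + o\right) + o} = \frac{1}{3 o + o} = \frac{1}{4 o}$)
$B = - \frac{9}{2}$ ($B = - 6 \frac{1}{4 \left(-1\right)} \left(-3\right) = - 6 \cdot \frac{1}{4} \left(-1\right) \left(-3\right) = \left(-6\right) \left(- \frac{1}{4}\right) \left(-3\right) = \frac{3}{2} \left(-3\right) = - \frac{9}{2} \approx -4.5$)
$B - W = - \frac{9}{2} - -2938 = - \frac{9}{2} + 2938 = \frac{5867}{2}$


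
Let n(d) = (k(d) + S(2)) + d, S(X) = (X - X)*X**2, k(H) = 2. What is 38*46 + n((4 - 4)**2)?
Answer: 1750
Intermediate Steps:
S(X) = 0 (S(X) = 0*X**2 = 0)
n(d) = 2 + d (n(d) = (2 + 0) + d = 2 + d)
38*46 + n((4 - 4)**2) = 38*46 + (2 + (4 - 4)**2) = 1748 + (2 + 0**2) = 1748 + (2 + 0) = 1748 + 2 = 1750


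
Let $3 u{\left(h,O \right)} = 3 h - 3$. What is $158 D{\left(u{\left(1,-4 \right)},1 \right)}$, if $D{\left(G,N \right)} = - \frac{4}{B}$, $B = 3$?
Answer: $- \frac{632}{3} \approx -210.67$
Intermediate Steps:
$u{\left(h,O \right)} = -1 + h$ ($u{\left(h,O \right)} = \frac{3 h - 3}{3} = \frac{-3 + 3 h}{3} = -1 + h$)
$D{\left(G,N \right)} = - \frac{4}{3}$
$158 D{\left(u{\left(1,-4 \right)},1 \right)} = 158 \left(- \frac{4}{3}\right) = - \frac{632}{3}$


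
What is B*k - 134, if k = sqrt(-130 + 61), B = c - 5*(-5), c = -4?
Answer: -134 + 21*I*sqrt(69) ≈ -134.0 + 174.44*I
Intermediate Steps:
B = 21 (B = -4 - 5*(-5) = -4 + 25 = 21)
k = I*sqrt(69) (k = sqrt(-69) = I*sqrt(69) ≈ 8.3066*I)
B*k - 134 = 21*(I*sqrt(69)) - 134 = 21*I*sqrt(69) - 134 = -134 + 21*I*sqrt(69)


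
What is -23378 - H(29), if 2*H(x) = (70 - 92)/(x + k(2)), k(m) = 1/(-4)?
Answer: -2688426/115 ≈ -23378.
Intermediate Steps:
k(m) = -¼
H(x) = -11/(-¼ + x) (H(x) = ((70 - 92)/(x - ¼))/2 = (-22/(-¼ + x))/2 = -11/(-¼ + x))
-23378 - H(29) = -23378 - (-44)/(-1 + 4*29) = -23378 - (-44)/(-1 + 116) = -23378 - (-44)/115 = -23378 - 1*(-44/115) = -23378 + 44/115 = -2688426/115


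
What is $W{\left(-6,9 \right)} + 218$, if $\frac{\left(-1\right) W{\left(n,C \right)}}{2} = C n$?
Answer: $326$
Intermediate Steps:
$W{\left(n,C \right)} = - 2 C n$
$W{\left(-6,9 \right)} + 218 = \left(-2\right) 9 \left(-6\right) + 218 = 108 + 218 = 326$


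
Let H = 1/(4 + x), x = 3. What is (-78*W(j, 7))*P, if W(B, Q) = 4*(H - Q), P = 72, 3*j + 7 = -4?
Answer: 1078272/7 ≈ 1.5404e+5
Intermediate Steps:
j = -11/3 (j = -7/3 + (1/3)*(-4) = -7/3 - 4/3 = -11/3 ≈ -3.6667)
H = 1/7 (H = 1/(4 + 3) = 1/7 ≈ 0.14286)
W(B, Q) = 4/7 - 4*Q (W(B, Q) = 4*(1/7 - Q) = 4/7 - 4*Q)
(-78*W(j, 7))*P = -78*(4/7 - 4*7)*72 = -78*(4/7 - 28)*72 = -78*(-192/7)*72 = (14976/7)*72 = 1078272/7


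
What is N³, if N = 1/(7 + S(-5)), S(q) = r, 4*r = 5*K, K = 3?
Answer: 64/79507 ≈ 0.00080496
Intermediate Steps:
r = 15/4 (r = (5*3)/4 = (¼)*15 = 15/4 ≈ 3.7500)
S(q) = 15/4
N = 4/43 (N = 1/(7 + 15/4) = 1/(43/4) = 4/43 ≈ 0.093023)
N³ = (4/43)³ = 64/79507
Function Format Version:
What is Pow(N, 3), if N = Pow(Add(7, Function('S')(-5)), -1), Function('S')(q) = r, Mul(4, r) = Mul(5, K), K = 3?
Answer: Rational(64, 79507) ≈ 0.00080496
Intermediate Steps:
r = Rational(15, 4) (r = Mul(Rational(1, 4), Mul(5, 3)) = Mul(Rational(1, 4), 15) = Rational(15, 4) ≈ 3.7500)
Function('S')(q) = Rational(15, 4)
N = Rational(4, 43) (N = Pow(Add(7, Rational(15, 4)), -1) = Pow(Rational(43, 4), -1) = Rational(4, 43) ≈ 0.093023)
Pow(N, 3) = Pow(Rational(4, 43), 3) = Rational(64, 79507)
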